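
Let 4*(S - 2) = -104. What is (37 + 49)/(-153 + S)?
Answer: -86/177 ≈ -0.48588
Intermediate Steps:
S = -24 (S = 2 + (¼)*(-104) = 2 - 26 = -24)
(37 + 49)/(-153 + S) = (37 + 49)/(-153 - 24) = 86/(-177) = -1/177*86 = -86/177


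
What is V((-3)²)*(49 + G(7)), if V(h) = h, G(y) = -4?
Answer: 405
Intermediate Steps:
V((-3)²)*(49 + G(7)) = (-3)²*(49 - 4) = 9*45 = 405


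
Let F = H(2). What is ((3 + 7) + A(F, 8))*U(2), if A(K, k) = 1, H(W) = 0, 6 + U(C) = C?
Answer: -44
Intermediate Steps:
U(C) = -6 + C
F = 0
((3 + 7) + A(F, 8))*U(2) = ((3 + 7) + 1)*(-6 + 2) = (10 + 1)*(-4) = 11*(-4) = -44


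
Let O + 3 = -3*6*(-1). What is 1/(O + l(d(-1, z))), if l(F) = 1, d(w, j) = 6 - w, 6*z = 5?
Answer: 1/16 ≈ 0.062500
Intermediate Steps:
z = 5/6 (z = (1/6)*5 = 5/6 ≈ 0.83333)
O = 15 (O = -3 - 3*6*(-1) = -3 - 18*(-1) = -3 + 18 = 15)
1/(O + l(d(-1, z))) = 1/(15 + 1) = 1/16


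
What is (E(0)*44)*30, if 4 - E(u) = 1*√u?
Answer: 5280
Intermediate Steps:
E(u) = 4 - √u
(E(0)*44)*30 = ((4 - √0)*44)*30 = ((4 - 1*0)*44)*30 = ((4 + 0)*44)*30 = (4*44)*30 = 176*30 = 5280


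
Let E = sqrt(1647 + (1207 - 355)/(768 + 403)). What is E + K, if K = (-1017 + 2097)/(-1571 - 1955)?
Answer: -540/1763 + sqrt(2259431619)/1171 ≈ 40.286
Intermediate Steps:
E = sqrt(2259431619)/1171 (E = sqrt(1647 + 852/1171) = sqrt(1929489/1171) = sqrt(2259431619)/1171 ≈ 40.592)
K = -540/1763 (K = 1080/(-3526) = 1080*(-1/3526) = -540/1763 ≈ -0.30630)
E + K = sqrt(2259431619)/1171 - 540/1763 = -540/1763 + sqrt(2259431619)/1171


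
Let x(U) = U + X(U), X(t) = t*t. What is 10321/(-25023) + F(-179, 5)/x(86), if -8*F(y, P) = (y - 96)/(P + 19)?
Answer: -4939896433/11982213504 ≈ -0.41227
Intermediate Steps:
X(t) = t**2
F(y, P) = -(-96 + y)/(8*(19 + P)) (F(y, P) = -(y - 96)/(8*(P + 19)) = -(-96 + y)/(8*(19 + P)))
x(U) = U + U**2
10321/(-25023) + F(-179, 5)/x(86) = 10321/(-25023) + ((96 - 1*(-179))/(8*(19 + 5)))/((86*(1 + 86))) = 10321*(-1/25023) + ((1/8)*(96 + 179)/24)/((86*87)) = -10321/25023 + ((1/8)*(1/24)*275)/7482 = -10321/25023 + (275/192)*(1/7482) = -10321/25023 + 275/1436544 = -4939896433/11982213504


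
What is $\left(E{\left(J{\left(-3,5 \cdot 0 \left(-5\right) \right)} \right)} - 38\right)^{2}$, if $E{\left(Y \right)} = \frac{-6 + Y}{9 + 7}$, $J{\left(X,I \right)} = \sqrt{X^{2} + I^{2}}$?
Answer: $\frac{373321}{256} \approx 1458.3$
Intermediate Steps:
$J{\left(X,I \right)} = \sqrt{I^{2} + X^{2}}$
$E{\left(Y \right)} = - \frac{3}{8} + \frac{Y}{16}$ ($E{\left(Y \right)} = \frac{-6 + Y}{16} = \left(-6 + Y\right) \frac{1}{16} = - \frac{3}{8} + \frac{Y}{16}$)
$\left(E{\left(J{\left(-3,5 \cdot 0 \left(-5\right) \right)} \right)} - 38\right)^{2} = \left(\left(- \frac{3}{8} + \frac{\sqrt{\left(5 \cdot 0 \left(-5\right)\right)^{2} + \left(-3\right)^{2}}}{16}\right) - 38\right)^{2} = \left(\left(- \frac{3}{8} + \frac{\sqrt{\left(0 \left(-5\right)\right)^{2} + 9}}{16}\right) - 38\right)^{2} = \left(\left(- \frac{3}{8} + \frac{\sqrt{0^{2} + 9}}{16}\right) - 38\right)^{2} = \left(\left(- \frac{3}{8} + \frac{\sqrt{0 + 9}}{16}\right) - 38\right)^{2} = \left(\left(- \frac{3}{8} + \frac{\sqrt{9}}{16}\right) - 38\right)^{2} = \left(\left(- \frac{3}{8} + \frac{1}{16} \cdot 3\right) - 38\right)^{2} = \left(\left(- \frac{3}{8} + \frac{3}{16}\right) - 38\right)^{2} = \left(- \frac{3}{16} - 38\right)^{2} = \left(- \frac{611}{16}\right)^{2} = \frac{373321}{256}$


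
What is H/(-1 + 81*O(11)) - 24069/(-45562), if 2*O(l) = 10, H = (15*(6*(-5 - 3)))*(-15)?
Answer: 125448369/4601762 ≈ 27.261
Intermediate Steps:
H = 10800 (H = (15*(6*(-8)))*(-15) = (15*(-48))*(-15) = -720*(-15) = 10800)
O(l) = 5 (O(l) = (½)*10 = 5)
H/(-1 + 81*O(11)) - 24069/(-45562) = 10800/(-1 + 81*5) - 24069/(-45562) = 10800/(-1 + 405) - 24069*(-1/45562) = 10800/404 + 24069/45562 = 10800*(1/404) + 24069/45562 = 2700/101 + 24069/45562 = 125448369/4601762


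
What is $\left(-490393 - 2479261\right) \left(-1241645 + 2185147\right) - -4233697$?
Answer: $-2801870254611$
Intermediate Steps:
$\left(-490393 - 2479261\right) \left(-1241645 + 2185147\right) - -4233697 = \left(-2969654\right) 943502 + 4233697 = -2801874488308 + 4233697 = -2801870254611$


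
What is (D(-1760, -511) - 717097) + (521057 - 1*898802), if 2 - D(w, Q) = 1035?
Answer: -1095875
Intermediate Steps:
D(w, Q) = -1033 (D(w, Q) = 2 - 1*1035 = 2 - 1035 = -1033)
(D(-1760, -511) - 717097) + (521057 - 1*898802) = (-1033 - 717097) + (521057 - 1*898802) = -718130 + (521057 - 898802) = -718130 - 377745 = -1095875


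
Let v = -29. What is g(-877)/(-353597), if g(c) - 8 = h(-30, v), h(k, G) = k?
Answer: 22/353597 ≈ 6.2218e-5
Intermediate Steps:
g(c) = -22 (g(c) = 8 - 30 = -22)
g(-877)/(-353597) = -22/(-353597) = -22*(-1/353597) = 22/353597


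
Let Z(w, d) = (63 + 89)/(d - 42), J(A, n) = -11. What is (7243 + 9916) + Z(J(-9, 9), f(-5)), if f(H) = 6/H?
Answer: 463198/27 ≈ 17155.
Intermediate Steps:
Z(w, d) = 152/(-42 + d)
(7243 + 9916) + Z(J(-9, 9), f(-5)) = (7243 + 9916) + 152/(-42 + 6/(-5)) = 17159 + 152/(-42 + 6*(-⅕)) = 17159 + 152/(-42 - 6/5) = 17159 + 152/(-216/5) = 17159 + 152*(-5/216) = 17159 - 95/27 = 463198/27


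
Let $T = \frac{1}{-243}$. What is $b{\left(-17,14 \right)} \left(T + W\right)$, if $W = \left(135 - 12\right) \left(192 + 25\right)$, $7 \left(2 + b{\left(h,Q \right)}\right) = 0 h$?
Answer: $- \frac{12971824}{243} \approx -53382.0$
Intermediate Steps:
$b{\left(h,Q \right)} = -2$ ($b{\left(h,Q \right)} = -2 + \frac{0 h}{7} = -2 + \frac{1}{7} \cdot 0 = -2 + 0 = -2$)
$W = 26691$ ($W = 123 \cdot 217 = 26691$)
$T = - \frac{1}{243} \approx -0.0041152$
$b{\left(-17,14 \right)} \left(T + W\right) = - 2 \left(- \frac{1}{243} + 26691\right) = \left(-2\right) \frac{6485912}{243} = - \frac{12971824}{243}$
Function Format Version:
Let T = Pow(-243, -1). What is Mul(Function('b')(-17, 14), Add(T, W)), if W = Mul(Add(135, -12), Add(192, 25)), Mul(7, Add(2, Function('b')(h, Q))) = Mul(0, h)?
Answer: Rational(-12971824, 243) ≈ -53382.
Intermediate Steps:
Function('b')(h, Q) = -2 (Function('b')(h, Q) = Add(-2, Mul(Rational(1, 7), Mul(0, h))) = Add(-2, Mul(Rational(1, 7), 0)) = Add(-2, 0) = -2)
W = 26691 (W = Mul(123, 217) = 26691)
T = Rational(-1, 243) ≈ -0.0041152
Mul(Function('b')(-17, 14), Add(T, W)) = Mul(-2, Add(Rational(-1, 243), 26691)) = Mul(-2, Rational(6485912, 243)) = Rational(-12971824, 243)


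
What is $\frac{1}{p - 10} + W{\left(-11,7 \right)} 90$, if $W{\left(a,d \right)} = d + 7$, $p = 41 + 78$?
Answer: $\frac{137341}{109} \approx 1260.0$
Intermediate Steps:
$p = 119$
$W{\left(a,d \right)} = 7 + d$
$\frac{1}{p - 10} + W{\left(-11,7 \right)} 90 = \frac{1}{119 - 10} + \left(7 + 7\right) 90 = \frac{1}{109} + 14 \cdot 90 = \frac{1}{109} + 1260 = \frac{137341}{109}$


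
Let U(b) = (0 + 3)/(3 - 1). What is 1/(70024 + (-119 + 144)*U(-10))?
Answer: 2/140123 ≈ 1.4273e-5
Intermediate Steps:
U(b) = 3/2
1/(70024 + (-119 + 144)*U(-10)) = 1/(70024 + (-119 + 144)*(3/2)) = 1/(70024 + 25*(3/2)) = 1/(70024 + 75/2) = 1/(140123/2) = 2/140123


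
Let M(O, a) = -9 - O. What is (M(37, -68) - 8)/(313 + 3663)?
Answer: -27/1988 ≈ -0.013581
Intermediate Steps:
(M(37, -68) - 8)/(313 + 3663) = ((-9 - 1*37) - 8)/(313 + 3663) = ((-9 - 37) - 8)/3976 = (-46 - 8)*(1/3976) = -54*1/3976 = -27/1988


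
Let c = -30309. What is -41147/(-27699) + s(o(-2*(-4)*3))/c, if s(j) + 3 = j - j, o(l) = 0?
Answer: 415735840/279842997 ≈ 1.4856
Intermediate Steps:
s(j) = -3 (s(j) = -3 + (j - j) = -3 + 0 = -3)
-41147/(-27699) + s(o(-2*(-4)*3))/c = -41147/(-27699) - 3/(-30309) = -41147*(-1/27699) - 3*(-1/30309) = 41147/27699 + 1/10103 = 415735840/279842997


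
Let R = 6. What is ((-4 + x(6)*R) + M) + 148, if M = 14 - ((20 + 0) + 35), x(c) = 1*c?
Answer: 139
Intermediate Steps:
x(c) = c
M = -41 (M = 14 - (20 + 35) = 14 - 1*55 = 14 - 55 = -41)
((-4 + x(6)*R) + M) + 148 = ((-4 + 6*6) - 41) + 148 = ((-4 + 36) - 41) + 148 = (32 - 41) + 148 = -9 + 148 = 139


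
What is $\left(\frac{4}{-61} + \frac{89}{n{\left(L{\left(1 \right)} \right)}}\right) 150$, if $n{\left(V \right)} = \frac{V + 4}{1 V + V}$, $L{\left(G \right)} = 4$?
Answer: $\frac{813750}{61} \approx 13340.0$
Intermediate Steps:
$n{\left(V \right)} = \frac{4 + V}{2 V}$ ($n{\left(V \right)} = \frac{4 + V}{V + V} = \frac{4 + V}{2 V}$)
$\left(\frac{4}{-61} + \frac{89}{n{\left(L{\left(1 \right)} \right)}}\right) 150 = \left(\frac{4}{-61} + \frac{89}{\frac{1}{2} \cdot \frac{1}{4} \left(4 + 4\right)}\right) 150 = \left(4 \left(- \frac{1}{61}\right) + \frac{89}{\frac{1}{2} \cdot \frac{1}{4} \cdot 8}\right) 150 = \left(- \frac{4}{61} + \frac{89}{1}\right) 150 = \left(- \frac{4}{61} + 89 \cdot 1\right) 150 = \left(- \frac{4}{61} + 89\right) 150 = \frac{5425}{61} \cdot 150 = \frac{813750}{61}$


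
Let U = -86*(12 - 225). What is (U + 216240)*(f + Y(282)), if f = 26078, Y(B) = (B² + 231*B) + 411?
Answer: 40145774490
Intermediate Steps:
Y(B) = 411 + B² + 231*B
U = 18318 (U = -86*(-213) = 18318)
(U + 216240)*(f + Y(282)) = (18318 + 216240)*(26078 + (411 + 282² + 231*282)) = 234558*(26078 + (411 + 79524 + 65142)) = 234558*(26078 + 145077) = 234558*171155 = 40145774490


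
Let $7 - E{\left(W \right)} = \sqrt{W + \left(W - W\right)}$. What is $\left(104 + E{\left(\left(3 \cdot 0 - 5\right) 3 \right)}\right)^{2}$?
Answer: $\left(111 - i \sqrt{15}\right)^{2} \approx 12306.0 - 859.8 i$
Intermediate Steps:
$E{\left(W \right)} = 7 - \sqrt{W}$ ($E{\left(W \right)} = 7 - \sqrt{W + \left(W - W\right)} = 7 - \sqrt{W + 0} = 7 - \sqrt{W}$)
$\left(104 + E{\left(\left(3 \cdot 0 - 5\right) 3 \right)}\right)^{2} = \left(104 + \left(7 - \sqrt{\left(3 \cdot 0 - 5\right) 3}\right)\right)^{2} = \left(104 + \left(7 - \sqrt{\left(0 - 5\right) 3}\right)\right)^{2} = \left(104 + \left(7 - \sqrt{\left(-5\right) 3}\right)\right)^{2} = \left(104 + \left(7 - \sqrt{-15}\right)\right)^{2} = \left(104 + \left(7 - i \sqrt{15}\right)\right)^{2} = \left(111 - i \sqrt{15}\right)^{2}$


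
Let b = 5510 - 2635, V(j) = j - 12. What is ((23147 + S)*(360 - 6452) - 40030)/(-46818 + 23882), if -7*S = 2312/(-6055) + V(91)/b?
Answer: 1718813916378001/279490928500 ≈ 6149.8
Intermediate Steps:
V(j) = -12 + j
b = 2875
S = 1233731/24371375 (S = -(2312/(-6055) + (-12 + 91)/2875)/7 = -(2312*(-1/6055) + 79*(1/2875))/7 = -(-2312/6055 + 79/2875)/7 = -⅐*(-1233731/3481625) = 1233731/24371375 ≈ 0.050622)
((23147 + S)*(360 - 6452) - 40030)/(-46818 + 23882) = ((23147 + 1233731/24371375)*(360 - 6452) - 40030)/(-46818 + 23882) = ((564125450856/24371375)*(-6092) - 40030)/(-22936) = (-3436652246614752/24371375 - 40030)*(-1/22936) = -3437627832756002/24371375*(-1/22936) = 1718813916378001/279490928500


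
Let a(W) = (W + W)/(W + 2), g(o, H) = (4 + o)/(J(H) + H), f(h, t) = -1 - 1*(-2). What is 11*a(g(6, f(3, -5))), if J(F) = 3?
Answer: 110/9 ≈ 12.222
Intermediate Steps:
f(h, t) = 1 (f(h, t) = -1 + 2 = 1)
g(o, H) = (4 + o)/(3 + H)
a(W) = 2*W/(2 + W) (a(W) = (2*W)/(2 + W) = 2*W/(2 + W))
11*a(g(6, f(3, -5))) = 11*(2*((4 + 6)/(3 + 1))/(2 + (4 + 6)/(3 + 1))) = 11*(2*(10/4)/(2 + 10/4)) = 11*(2*((¼)*10)/(2 + (¼)*10)) = 11*(2*(5/2)/(2 + 5/2)) = 11*(2*(5/2)/(9/2)) = 11*(2*(5/2)*(2/9)) = 11*(10/9) = 110/9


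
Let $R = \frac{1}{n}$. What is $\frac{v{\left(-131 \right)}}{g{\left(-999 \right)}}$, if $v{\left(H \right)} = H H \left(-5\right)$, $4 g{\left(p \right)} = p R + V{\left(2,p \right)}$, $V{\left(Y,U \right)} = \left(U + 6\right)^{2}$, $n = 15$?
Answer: $- \frac{429025}{1232478} \approx -0.3481$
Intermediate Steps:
$V{\left(Y,U \right)} = \left(6 + U\right)^{2}$
$R = \frac{1}{15} \approx 0.066667$
$g{\left(p \right)} = \frac{\left(6 + p\right)^{2}}{4} + \frac{p}{60}$ ($g{\left(p \right)} = \frac{p \frac{1}{15} + \left(6 + p\right)^{2}}{4} = \frac{\frac{p}{15} + \left(6 + p\right)^{2}}{4} = \frac{\left(6 + p\right)^{2} + \frac{p}{15}}{4} = \frac{\left(6 + p\right)^{2}}{4} + \frac{p}{60}$)
$v{\left(H \right)} = - 5 H^{2}$ ($v{\left(H \right)} = H^{2} \left(-5\right) = - 5 H^{2}$)
$\frac{v{\left(-131 \right)}}{g{\left(-999 \right)}} = \frac{\left(-5\right) \left(-131\right)^{2}}{\frac{\left(6 - 999\right)^{2}}{4} + \frac{1}{60} \left(-999\right)} = \frac{\left(-5\right) 17161}{\frac{\left(-993\right)^{2}}{4} - \frac{333}{20}} = - \frac{85805}{\frac{1}{4} \cdot 986049 - \frac{333}{20}} = - \frac{85805}{\frac{986049}{4} - \frac{333}{20}} = - \frac{85805}{\frac{1232478}{5}} = \left(-85805\right) \frac{5}{1232478} = - \frac{429025}{1232478}$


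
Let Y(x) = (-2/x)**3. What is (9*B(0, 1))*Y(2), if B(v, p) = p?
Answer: -9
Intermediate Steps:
Y(x) = -8/x**3
(9*B(0, 1))*Y(2) = (9*1)*(-8/2**3) = 9*(-8*1/8) = 9*(-1) = -9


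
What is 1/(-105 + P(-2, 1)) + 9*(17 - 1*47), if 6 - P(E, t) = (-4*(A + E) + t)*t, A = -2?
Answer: -31321/116 ≈ -270.01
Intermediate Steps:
P(E, t) = 6 - t*(8 + t - 4*E) (P(E, t) = 6 - (-4*(-2 + E) + t)*t = 6 - ((8 - 4*E) + t)*t = 6 - (8 + t - 4*E)*t = 6 - t*(8 + t - 4*E))
1/(-105 + P(-2, 1)) + 9*(17 - 1*47) = 1/(-105 + (6 - 1*1² - 8*1 + 4*(-2)*1)) + 9*(17 - 1*47) = 1/(-105 + (6 - 1*1 - 8 - 8)) + 9*(17 - 47) = 1/(-105 + (6 - 1 - 8 - 8)) + 9*(-30) = 1/(-105 - 11) - 270 = 1/(-116) - 270 = -1/116 - 270 = -31321/116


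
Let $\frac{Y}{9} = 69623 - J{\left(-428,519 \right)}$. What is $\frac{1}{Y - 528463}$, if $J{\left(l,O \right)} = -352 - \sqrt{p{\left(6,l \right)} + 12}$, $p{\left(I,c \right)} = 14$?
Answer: $\frac{50656}{5132059619} - \frac{9 \sqrt{26}}{10264119238} \approx 9.866 \cdot 10^{-6}$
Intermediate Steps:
$J{\left(l,O \right)} = -352 - \sqrt{26}$ ($J{\left(l,O \right)} = -352 - \sqrt{14 + 12} = -352 - \sqrt{26}$)
$Y = 629775 + 9 \sqrt{26}$ ($Y = 9 \left(69623 - \left(-352 - \sqrt{26}\right)\right) = 9 \left(69623 + \left(352 + \sqrt{26}\right)\right) = 9 \left(69975 + \sqrt{26}\right) = 629775 + 9 \sqrt{26} \approx 6.2982 \cdot 10^{5}$)
$\frac{1}{Y - 528463} = \frac{1}{\left(629775 + 9 \sqrt{26}\right) - 528463} = \frac{1}{101312 + 9 \sqrt{26}}$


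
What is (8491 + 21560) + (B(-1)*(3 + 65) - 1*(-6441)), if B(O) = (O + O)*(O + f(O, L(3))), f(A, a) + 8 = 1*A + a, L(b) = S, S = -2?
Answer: 38124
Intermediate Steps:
L(b) = -2
f(A, a) = -8 + A + a (f(A, a) = -8 + (1*A + a) = -8 + (A + a) = -8 + A + a)
B(O) = 2*O*(-10 + 2*O) (B(O) = (O + O)*(O + (-8 + O - 2)) = (2*O)*(O + (-10 + O)) = (2*O)*(-10 + 2*O) = 2*O*(-10 + 2*O))
(8491 + 21560) + (B(-1)*(3 + 65) - 1*(-6441)) = (8491 + 21560) + ((4*(-1)*(-5 - 1))*(3 + 65) - 1*(-6441)) = 30051 + ((4*(-1)*(-6))*68 + 6441) = 30051 + (24*68 + 6441) = 30051 + (1632 + 6441) = 30051 + 8073 = 38124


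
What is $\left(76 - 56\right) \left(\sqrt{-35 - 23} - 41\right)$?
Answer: $-820 + 20 i \sqrt{58} \approx -820.0 + 152.32 i$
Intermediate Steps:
$\left(76 - 56\right) \left(\sqrt{-35 - 23} - 41\right) = 20 \left(\sqrt{-58} - 41\right) = 20 \left(i \sqrt{58} - 41\right) = 20 \left(-41 + i \sqrt{58}\right) = -820 + 20 i \sqrt{58}$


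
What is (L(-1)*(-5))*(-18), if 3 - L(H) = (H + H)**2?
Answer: -90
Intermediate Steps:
L(H) = 3 - 4*H**2 (L(H) = 3 - (H + H)**2 = 3 - (2*H)**2 = 3 - 4*H**2)
(L(-1)*(-5))*(-18) = ((3 - 4*(-1)**2)*(-5))*(-18) = ((3 - 4*1)*(-5))*(-18) = ((3 - 4)*(-5))*(-18) = -1*(-5)*(-18) = 5*(-18) = -90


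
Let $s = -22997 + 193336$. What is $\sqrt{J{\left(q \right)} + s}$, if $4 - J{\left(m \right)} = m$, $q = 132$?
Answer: $\sqrt{170211} \approx 412.57$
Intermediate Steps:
$J{\left(m \right)} = 4 - m$
$s = 170339$
$\sqrt{J{\left(q \right)} + s} = \sqrt{\left(4 - 132\right) + 170339} = \sqrt{-128 + 170339} = \sqrt{170211}$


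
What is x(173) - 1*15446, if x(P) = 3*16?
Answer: -15398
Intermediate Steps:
x(P) = 48
x(173) - 1*15446 = 48 - 1*15446 = 48 - 15446 = -15398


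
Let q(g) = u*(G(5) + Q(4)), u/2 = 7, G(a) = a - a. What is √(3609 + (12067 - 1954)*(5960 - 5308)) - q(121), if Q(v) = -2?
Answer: 28 + √6597285 ≈ 2596.5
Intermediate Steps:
G(a) = 0
u = 14 (u = 2*7 = 14)
q(g) = -28 (q(g) = 14*(0 - 2) = 14*(-2) = -28)
√(3609 + (12067 - 1954)*(5960 - 5308)) - q(121) = √(3609 + (12067 - 1954)*(5960 - 5308)) - 1*(-28) = √(3609 + 10113*652) + 28 = √(3609 + 6593676) + 28 = √6597285 + 28 = 28 + √6597285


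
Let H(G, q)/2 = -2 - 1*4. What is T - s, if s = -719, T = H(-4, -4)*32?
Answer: 335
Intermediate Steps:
H(G, q) = -12 (H(G, q) = 2*(-2 - 1*4) = 2*(-2 - 4) = 2*(-6) = -12)
T = -384 (T = -12*32 = -384)
T - s = -384 - 1*(-719) = -384 + 719 = 335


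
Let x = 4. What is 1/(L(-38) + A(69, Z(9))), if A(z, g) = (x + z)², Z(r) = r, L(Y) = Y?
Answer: 1/5291 ≈ 0.00018900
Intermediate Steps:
A(z, g) = (4 + z)²
1/(L(-38) + A(69, Z(9))) = 1/(-38 + (4 + 69)²) = 1/(-38 + 73²) = 1/(-38 + 5329) = 1/5291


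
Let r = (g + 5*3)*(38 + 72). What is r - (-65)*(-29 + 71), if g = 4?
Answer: 4820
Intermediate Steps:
r = 2090 (r = (4 + 5*3)*(38 + 72) = (4 + 15)*110 = 19*110 = 2090)
r - (-65)*(-29 + 71) = 2090 - (-65)*(-29 + 71) = 2090 - (-65)*42 = 2090 - 1*(-2730) = 2090 + 2730 = 4820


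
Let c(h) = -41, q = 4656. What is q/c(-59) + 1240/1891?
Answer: -282376/2501 ≈ -112.91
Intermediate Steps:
q/c(-59) + 1240/1891 = 4656/(-41) + 1240/1891 = 4656*(-1/41) + 1240*(1/1891) = -4656/41 + 40/61 = -282376/2501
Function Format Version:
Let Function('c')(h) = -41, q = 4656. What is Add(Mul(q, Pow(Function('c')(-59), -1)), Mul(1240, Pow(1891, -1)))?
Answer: Rational(-282376, 2501) ≈ -112.91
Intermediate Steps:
Add(Mul(q, Pow(Function('c')(-59), -1)), Mul(1240, Pow(1891, -1))) = Add(Mul(4656, Pow(-41, -1)), Mul(1240, Pow(1891, -1))) = Add(Mul(4656, Rational(-1, 41)), Mul(1240, Rational(1, 1891))) = Add(Rational(-4656, 41), Rational(40, 61)) = Rational(-282376, 2501)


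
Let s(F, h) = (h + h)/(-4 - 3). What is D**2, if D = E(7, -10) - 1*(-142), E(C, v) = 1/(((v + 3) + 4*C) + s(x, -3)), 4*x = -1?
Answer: 472323289/23409 ≈ 20177.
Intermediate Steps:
x = -1/4 (x = (1/4)*(-1) = -1/4 ≈ -0.25000)
s(F, h) = -2*h/7 (s(F, h) = (2*h)/(-7) = (2*h)*(-1/7) = -2*h/7)
E(C, v) = 1/(27/7 + v + 4*C) (E(C, v) = 1/(((v + 3) + 4*C) - 2/7*(-3)) = 1/(((3 + v) + 4*C) + 6/7) = 1/((3 + v + 4*C) + 6/7) = 1/(27/7 + v + 4*C))
D = 21733/153 (D = 7/(27 + 7*(-10) + 28*7) - 1*(-142) = 7/(27 - 70 + 196) + 142 = 7/153 + 142 = 21733/153 ≈ 142.05)
D**2 = (21733/153)**2 = 472323289/23409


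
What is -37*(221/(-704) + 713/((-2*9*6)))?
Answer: 4863835/19008 ≈ 255.88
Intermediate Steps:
-37*(221/(-704) + 713/((-2*9*6))) = -37*(221*(-1/704) + 713/((-18*6))) = -37*(-221/704 + 713/(-108)) = -37*(-221/704 + 713*(-1/108)) = -37*(-221/704 - 713/108) = -37*(-131455/19008) = 4863835/19008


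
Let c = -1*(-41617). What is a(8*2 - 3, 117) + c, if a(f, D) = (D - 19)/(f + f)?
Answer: 541070/13 ≈ 41621.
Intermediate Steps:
a(f, D) = (-19 + D)/(2*f) (a(f, D) = (-19 + D)/((2*f)) = (-19 + D)*(1/(2*f)) = (-19 + D)/(2*f))
c = 41617
a(8*2 - 3, 117) + c = (-19 + 117)/(2*(8*2 - 3)) + 41617 = (½)*98/(16 - 3) + 41617 = (½)*98/13 + 41617 = (½)*(1/13)*98 + 41617 = 49/13 + 41617 = 541070/13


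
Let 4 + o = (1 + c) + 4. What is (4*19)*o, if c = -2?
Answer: -76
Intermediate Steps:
o = -1 (o = -4 + ((1 - 2) + 4) = -4 + (-1 + 4) = -4 + 3 = -1)
(4*19)*o = (4*19)*(-1) = 76*(-1) = -76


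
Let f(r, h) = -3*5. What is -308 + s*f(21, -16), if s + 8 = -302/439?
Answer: -78002/439 ≈ -177.68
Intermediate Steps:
f(r, h) = -15
s = -3814/439 (s = -8 - 302/439 = -3814/439 ≈ -8.6879)
-308 + s*f(21, -16) = -308 - 3814/439*(-15) = -308 + 57210/439 = -78002/439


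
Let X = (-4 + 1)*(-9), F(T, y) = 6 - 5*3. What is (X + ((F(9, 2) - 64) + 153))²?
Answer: 11449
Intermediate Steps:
F(T, y) = -9 (F(T, y) = 6 - 15 = -9)
X = 27 (X = -3*(-9) = 27)
(X + ((F(9, 2) - 64) + 153))² = (27 + ((-9 - 64) + 153))² = (27 + (-73 + 153))² = (27 + 80)² = 107² = 11449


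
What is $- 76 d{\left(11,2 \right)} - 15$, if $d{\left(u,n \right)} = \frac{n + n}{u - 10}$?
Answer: $-319$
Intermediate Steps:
$d{\left(u,n \right)} = \frac{2 n}{-10 + u}$
$- 76 d{\left(11,2 \right)} - 15 = - 76 \cdot 2 \cdot 2 \frac{1}{-10 + 11} - 15 = - 76 \cdot 2 \cdot 2 \cdot 1^{-1} - 15 = - 76 \cdot 2 \cdot 2 \cdot 1 - 15 = \left(-76\right) 4 - 15 = -304 - 15 = -319$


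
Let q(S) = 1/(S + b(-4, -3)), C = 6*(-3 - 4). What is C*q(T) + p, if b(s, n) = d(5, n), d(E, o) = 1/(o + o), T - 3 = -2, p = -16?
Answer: -332/5 ≈ -66.400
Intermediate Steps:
T = 1 (T = 3 - 2 = 1)
d(E, o) = 1/(2*o)
C = -42 (C = 6*(-7) = -42)
b(s, n) = 1/(2*n)
q(S) = 1/(-⅙ + S) (q(S) = 1/(S + (½)/(-3)) = 1/(S + (½)*(-⅓)) = 1/(S - ⅙) = 1/(-⅙ + S))
C*q(T) + p = -252/(-1 + 6*1) - 16 = -252/(-1 + 6) - 16 = -252/5 - 16 = -332/5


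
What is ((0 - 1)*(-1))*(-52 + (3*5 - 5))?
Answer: -42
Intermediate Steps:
((0 - 1)*(-1))*(-52 + (3*5 - 5)) = (-1*(-1))*(-52 + (15 - 5)) = 1*(-52 + 10) = 1*(-42) = -42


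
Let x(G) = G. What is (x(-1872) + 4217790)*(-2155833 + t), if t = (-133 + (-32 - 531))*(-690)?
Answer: -7064162689374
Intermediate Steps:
t = 480240 (t = (-133 - 563)*(-690) = -696*(-690) = 480240)
(x(-1872) + 4217790)*(-2155833 + t) = (-1872 + 4217790)*(-2155833 + 480240) = 4215918*(-1675593) = -7064162689374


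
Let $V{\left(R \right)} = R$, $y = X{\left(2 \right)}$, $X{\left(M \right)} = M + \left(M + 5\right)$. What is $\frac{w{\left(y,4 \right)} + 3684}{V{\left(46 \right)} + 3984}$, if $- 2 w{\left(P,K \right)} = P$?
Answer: $\frac{7359}{8060} \approx 0.91303$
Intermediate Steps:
$X{\left(M \right)} = 5 + 2 M$ ($X{\left(M \right)} = M + \left(5 + M\right) = 5 + 2 M$)
$y = 9$ ($y = 5 + 2 \cdot 2 = 5 + 4 = 9$)
$w{\left(P,K \right)} = - \frac{P}{2}$
$\frac{w{\left(y,4 \right)} + 3684}{V{\left(46 \right)} + 3984} = \frac{\left(- \frac{1}{2}\right) 9 + 3684}{46 + 3984} = \frac{- \frac{9}{2} + 3684}{4030} = \frac{7359}{2} \cdot \frac{1}{4030} = \frac{7359}{8060}$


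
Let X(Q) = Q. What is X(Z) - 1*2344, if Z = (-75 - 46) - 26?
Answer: -2491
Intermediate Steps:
Z = -147 (Z = -121 - 26 = -147)
X(Z) - 1*2344 = -147 - 1*2344 = -147 - 2344 = -2491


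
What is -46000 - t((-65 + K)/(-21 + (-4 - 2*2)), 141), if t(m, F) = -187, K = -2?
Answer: -45813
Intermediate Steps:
-46000 - t((-65 + K)/(-21 + (-4 - 2*2)), 141) = -46000 - 1*(-187) = -46000 + 187 = -45813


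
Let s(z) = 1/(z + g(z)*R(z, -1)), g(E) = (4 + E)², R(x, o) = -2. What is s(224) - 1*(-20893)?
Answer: 2167523391/103744 ≈ 20893.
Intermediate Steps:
s(z) = 1/(z - 2*(4 + z)²) (s(z) = 1/(z + (4 + z)²*(-2)) = 1/(z - 2*(4 + z)²))
s(224) - 1*(-20893) = 1/(224 - 2*(4 + 224)²) - 1*(-20893) = 1/(224 - 2*228²) + 20893 = 1/(224 - 2*51984) + 20893 = 1/(224 - 103968) + 20893 = 1/(-103744) + 20893 = -1/103744 + 20893 = 2167523391/103744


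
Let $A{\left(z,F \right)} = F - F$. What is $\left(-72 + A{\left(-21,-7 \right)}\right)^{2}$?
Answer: $5184$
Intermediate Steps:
$A{\left(z,F \right)} = 0$
$\left(-72 + A{\left(-21,-7 \right)}\right)^{2} = \left(-72 + 0\right)^{2} = \left(-72\right)^{2} = 5184$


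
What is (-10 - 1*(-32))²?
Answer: 484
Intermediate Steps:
(-10 - 1*(-32))² = (-10 + 32)² = 22² = 484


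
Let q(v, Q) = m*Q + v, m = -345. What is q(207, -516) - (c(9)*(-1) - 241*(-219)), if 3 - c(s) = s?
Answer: 125442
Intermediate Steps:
c(s) = 3 - s
q(v, Q) = v - 345*Q (q(v, Q) = -345*Q + v = v - 345*Q)
q(207, -516) - (c(9)*(-1) - 241*(-219)) = (207 - 345*(-516)) - ((3 - 1*9)*(-1) - 241*(-219)) = (207 + 178020) - ((3 - 9)*(-1) + 52779) = 178227 - (-6*(-1) + 52779) = 178227 - (6 + 52779) = 178227 - 1*52785 = 178227 - 52785 = 125442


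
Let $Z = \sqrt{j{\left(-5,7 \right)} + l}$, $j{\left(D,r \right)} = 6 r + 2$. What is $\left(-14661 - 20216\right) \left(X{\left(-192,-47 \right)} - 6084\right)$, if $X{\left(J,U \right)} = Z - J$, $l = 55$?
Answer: $205495284 - 104631 \sqrt{11} \approx 2.0515 \cdot 10^{8}$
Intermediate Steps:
$j{\left(D,r \right)} = 2 + 6 r$
$Z = 3 \sqrt{11}$ ($Z = \sqrt{\left(2 + 6 \cdot 7\right) + 55} = \sqrt{\left(2 + 42\right) + 55} = \sqrt{44 + 55} = \sqrt{99} = 3 \sqrt{11} \approx 9.9499$)
$X{\left(J,U \right)} = - J + 3 \sqrt{11}$ ($X{\left(J,U \right)} = 3 \sqrt{11} - J = - J + 3 \sqrt{11}$)
$\left(-14661 - 20216\right) \left(X{\left(-192,-47 \right)} - 6084\right) = \left(-14661 - 20216\right) \left(\left(\left(-1\right) \left(-192\right) + 3 \sqrt{11}\right) - 6084\right) = - 34877 \left(\left(192 + 3 \sqrt{11}\right) - 6084\right) = - 34877 \left(-5892 + 3 \sqrt{11}\right) = 205495284 - 104631 \sqrt{11}$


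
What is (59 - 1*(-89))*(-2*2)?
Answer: -592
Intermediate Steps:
(59 - 1*(-89))*(-2*2) = (59 + 89)*(-4) = 148*(-4) = -592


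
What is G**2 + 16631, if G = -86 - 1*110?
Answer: 55047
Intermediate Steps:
G = -196 (G = -86 - 110 = -196)
G**2 + 16631 = (-196)**2 + 16631 = 38416 + 16631 = 55047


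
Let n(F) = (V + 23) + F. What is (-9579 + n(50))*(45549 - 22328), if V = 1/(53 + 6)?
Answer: -13023567513/59 ≈ -2.2074e+8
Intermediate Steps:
V = 1/59 ≈ 0.016949
n(F) = 1358/59 + F (n(F) = (1/59 + 23) + F = 1358/59 + F)
(-9579 + n(50))*(45549 - 22328) = (-9579 + (1358/59 + 50))*(45549 - 22328) = (-9579 + 4308/59)*23221 = -560853/59*23221 = -13023567513/59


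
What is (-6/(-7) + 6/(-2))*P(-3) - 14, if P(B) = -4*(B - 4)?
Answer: -74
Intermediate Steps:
P(B) = 16 - 4*B (P(B) = -4*(-4 + B) = 16 - 4*B)
(-6/(-7) + 6/(-2))*P(-3) - 14 = (-6/(-7) + 6/(-2))*(16 - 4*(-3)) - 14 = (-6*(-⅐) + 6*(-½))*(16 + 12) - 14 = (6/7 - 3)*28 - 14 = -15/7*28 - 14 = -60 - 14 = -74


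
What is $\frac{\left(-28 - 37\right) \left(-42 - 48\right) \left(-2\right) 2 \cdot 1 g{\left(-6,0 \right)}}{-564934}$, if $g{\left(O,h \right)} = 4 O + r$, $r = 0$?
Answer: $- \frac{280800}{282467} \approx -0.9941$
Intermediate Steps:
$g{\left(O,h \right)} = 4 O$ ($g{\left(O,h \right)} = 4 O + 0 = 4 O$)
$\frac{\left(-28 - 37\right) \left(-42 - 48\right) \left(-2\right) 2 \cdot 1 g{\left(-6,0 \right)}}{-564934} = \frac{\left(-28 - 37\right) \left(-42 - 48\right) \left(-2\right) 2 \cdot 1 \cdot 4 \left(-6\right)}{-564934} = - 65 \left(-42 - 48\right) \left(\left(-4\right) 1\right) \left(-24\right) \left(- \frac{1}{564934}\right) = \left(-65\right) \left(-90\right) \left(-4\right) \left(-24\right) \left(- \frac{1}{564934}\right) = 5850 \left(-4\right) \left(-24\right) \left(- \frac{1}{564934}\right) = \left(-23400\right) \left(-24\right) \left(- \frac{1}{564934}\right) = 561600 \left(- \frac{1}{564934}\right) = - \frac{280800}{282467}$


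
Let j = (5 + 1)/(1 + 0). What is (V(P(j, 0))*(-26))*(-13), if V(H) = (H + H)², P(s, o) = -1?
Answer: 1352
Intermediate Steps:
j = 6 (j = 6/1 = 6*1 = 6)
V(H) = 4*H² (V(H) = (2*H)² = 4*H²)
(V(P(j, 0))*(-26))*(-13) = ((4*(-1)²)*(-26))*(-13) = ((4*1)*(-26))*(-13) = (4*(-26))*(-13) = -104*(-13) = 1352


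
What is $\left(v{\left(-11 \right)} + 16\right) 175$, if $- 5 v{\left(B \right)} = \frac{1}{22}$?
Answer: $\frac{61565}{22} \approx 2798.4$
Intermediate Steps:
$v{\left(B \right)} = - \frac{1}{110}$ ($v{\left(B \right)} = - \frac{1}{5 \cdot 22} = \left(- \frac{1}{5}\right) \frac{1}{22} = - \frac{1}{110}$)
$\left(v{\left(-11 \right)} + 16\right) 175 = \left(- \frac{1}{110} + 16\right) 175 = \frac{1759}{110} \cdot 175 = \frac{61565}{22}$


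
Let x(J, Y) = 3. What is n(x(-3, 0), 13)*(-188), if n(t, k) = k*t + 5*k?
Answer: -19552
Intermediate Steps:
n(t, k) = 5*k + k*t
n(x(-3, 0), 13)*(-188) = (13*(5 + 3))*(-188) = (13*8)*(-188) = 104*(-188) = -19552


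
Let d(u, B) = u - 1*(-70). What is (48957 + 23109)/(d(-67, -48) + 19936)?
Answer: 72066/19939 ≈ 3.6143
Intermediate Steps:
d(u, B) = 70 + u (d(u, B) = u + 70 = 70 + u)
(48957 + 23109)/(d(-67, -48) + 19936) = (48957 + 23109)/((70 - 67) + 19936) = 72066/(3 + 19936) = 72066/19939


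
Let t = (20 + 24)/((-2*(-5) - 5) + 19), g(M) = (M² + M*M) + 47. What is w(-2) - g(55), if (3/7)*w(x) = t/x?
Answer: -219569/36 ≈ -6099.1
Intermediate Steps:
g(M) = 47 + 2*M² (g(M) = (M² + M²) + 47 = 2*M² + 47 = 47 + 2*M²)
t = 11/6 (t = 44/((10 - 5) + 19) = 44/(5 + 19) = 44/24 = 44*(1/24) = 11/6 ≈ 1.8333)
w(x) = 77/(18*x) (w(x) = 7*(11/(6*x))/3 = 77/(18*x))
w(-2) - g(55) = (77/18)/(-2) - (47 + 2*55²) = (77/18)*(-½) - (47 + 2*3025) = -77/36 - (47 + 6050) = -77/36 - 1*6097 = -77/36 - 6097 = -219569/36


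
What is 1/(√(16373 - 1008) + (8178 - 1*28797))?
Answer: -20619/425127796 - √15365/425127796 ≈ -4.8792e-5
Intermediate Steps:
1/(√(16373 - 1008) + (8178 - 1*28797)) = 1/(√15365 + (8178 - 28797)) = 1/(√15365 - 20619) = 1/(-20619 + √15365)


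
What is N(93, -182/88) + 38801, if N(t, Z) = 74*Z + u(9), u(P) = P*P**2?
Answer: 866293/22 ≈ 39377.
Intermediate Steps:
u(P) = P**3
N(t, Z) = 729 + 74*Z (N(t, Z) = 74*Z + 9**3 = 74*Z + 729 = 729 + 74*Z)
N(93, -182/88) + 38801 = (729 + 74*(-182/88)) + 38801 = (729 + 74*(-182*1/88)) + 38801 = (729 + 74*(-91/44)) + 38801 = (729 - 3367/22) + 38801 = 12671/22 + 38801 = 866293/22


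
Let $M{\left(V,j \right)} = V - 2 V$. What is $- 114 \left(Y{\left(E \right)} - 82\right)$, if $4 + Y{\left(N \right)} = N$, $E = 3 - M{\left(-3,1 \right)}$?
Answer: $9804$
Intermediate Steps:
$M{\left(V,j \right)} = - V$
$E = 0$ ($E = 3 - \left(-1\right) \left(-3\right) = 3 - 3 = 0$)
$Y{\left(N \right)} = -4 + N$
$- 114 \left(Y{\left(E \right)} - 82\right) = - 114 \left(\left(-4 + 0\right) - 82\right) = - 114 \left(-4 - 82\right) = \left(-114\right) \left(-86\right) = 9804$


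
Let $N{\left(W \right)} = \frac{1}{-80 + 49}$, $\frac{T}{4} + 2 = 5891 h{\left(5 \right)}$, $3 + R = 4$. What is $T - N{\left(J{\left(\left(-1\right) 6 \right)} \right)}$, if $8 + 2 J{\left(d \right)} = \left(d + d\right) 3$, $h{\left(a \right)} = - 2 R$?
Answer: $- \frac{1461215}{31} \approx -47136.0$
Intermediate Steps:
$R = 1$ ($R = -3 + 4 = 1$)
$h{\left(a \right)} = -2$ ($h{\left(a \right)} = \left(-2\right) 1 = -2$)
$J{\left(d \right)} = -4 + 3 d$ ($J{\left(d \right)} = -4 + \frac{\left(d + d\right) 3}{2} = -4 + \frac{2 d 3}{2} = -4 + \frac{6 d}{2} = -4 + 3 d$)
$T = -47136$ ($T = -8 + 4 \cdot 5891 \left(-2\right) = -8 + 4 \left(-11782\right) = -8 - 47128 = -47136$)
$N{\left(W \right)} = - \frac{1}{31}$ ($N{\left(W \right)} = \frac{1}{-31} = - \frac{1}{31}$)
$T - N{\left(J{\left(\left(-1\right) 6 \right)} \right)} = -47136 - - \frac{1}{31} = -47136 + \frac{1}{31} = - \frac{1461215}{31}$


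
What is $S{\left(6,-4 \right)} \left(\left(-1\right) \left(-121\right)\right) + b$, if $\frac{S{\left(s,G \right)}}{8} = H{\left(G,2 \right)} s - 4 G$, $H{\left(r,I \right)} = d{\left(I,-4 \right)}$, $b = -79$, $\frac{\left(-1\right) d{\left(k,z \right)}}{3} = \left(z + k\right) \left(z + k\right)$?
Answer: $-54287$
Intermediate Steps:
$d{\left(k,z \right)} = - 3 \left(k + z\right)^{2}$ ($d{\left(k,z \right)} = - 3 \left(z + k\right) \left(z + k\right) = - 3 \left(k + z\right) \left(k + z\right) = - 3 \left(k + z\right)^{2}$)
$H{\left(r,I \right)} = - 3 \left(-4 + I\right)^{2}$ ($H{\left(r,I \right)} = - 3 \left(I - 4\right)^{2} = - 3 \left(-4 + I\right)^{2}$)
$S{\left(s,G \right)} = - 96 s - 32 G$ ($S{\left(s,G \right)} = 8 \left(- 3 \left(-4 + 2\right)^{2} s - 4 G\right) = 8 \left(- 3 \left(-2\right)^{2} s - 4 G\right) = 8 \left(\left(-3\right) 4 s - 4 G\right) = 8 \left(- 12 s - 4 G\right) = - 96 s - 32 G$)
$S{\left(6,-4 \right)} \left(\left(-1\right) \left(-121\right)\right) + b = \left(\left(-96\right) 6 - -128\right) \left(\left(-1\right) \left(-121\right)\right) - 79 = \left(-576 + 128\right) 121 - 79 = \left(-448\right) 121 - 79 = -54208 - 79 = -54287$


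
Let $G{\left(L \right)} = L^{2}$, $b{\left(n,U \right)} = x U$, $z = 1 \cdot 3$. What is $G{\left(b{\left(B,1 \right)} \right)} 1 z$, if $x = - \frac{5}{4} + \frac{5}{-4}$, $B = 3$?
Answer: $\frac{75}{4} \approx 18.75$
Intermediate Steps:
$x = - \frac{5}{2}$ ($x = \left(-5\right) \frac{1}{4} + 5 \left(- \frac{1}{4}\right) = - \frac{5}{4} - \frac{5}{4} = - \frac{5}{2} \approx -2.5$)
$z = 3$
$b{\left(n,U \right)} = - \frac{5 U}{2}$
$G{\left(b{\left(B,1 \right)} \right)} 1 z = \left(\left(- \frac{5}{2}\right) 1\right)^{2} \cdot 1 \cdot 3 = \left(- \frac{5}{2}\right)^{2} \cdot 1 \cdot 3 = \frac{25}{4} \cdot 1 \cdot 3 = \frac{25}{4} \cdot 3 = \frac{75}{4}$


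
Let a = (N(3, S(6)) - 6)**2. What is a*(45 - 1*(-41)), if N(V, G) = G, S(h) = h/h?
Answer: 2150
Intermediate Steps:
S(h) = 1
a = 25 (a = (1 - 6)**2 = (-5)**2 = 25)
a*(45 - 1*(-41)) = 25*(45 - 1*(-41)) = 25*(45 + 41) = 25*86 = 2150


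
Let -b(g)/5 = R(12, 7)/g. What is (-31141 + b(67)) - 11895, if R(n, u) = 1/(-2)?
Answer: -5766819/134 ≈ -43036.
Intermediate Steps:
R(n, u) = -½
b(g) = 5/(2*g) (b(g) = -(-5)/(2*g) = 5/(2*g))
(-31141 + b(67)) - 11895 = (-31141 + (5/2)/67) - 11895 = (-31141 + (5/2)*(1/67)) - 11895 = (-31141 + 5/134) - 11895 = -4172889/134 - 11895 = -5766819/134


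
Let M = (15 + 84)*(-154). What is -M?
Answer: 15246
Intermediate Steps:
M = -15246 (M = 99*(-154) = -15246)
-M = -1*(-15246) = 15246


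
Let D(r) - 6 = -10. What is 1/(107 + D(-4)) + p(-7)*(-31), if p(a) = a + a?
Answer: 44703/103 ≈ 434.01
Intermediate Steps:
p(a) = 2*a
D(r) = -4 (D(r) = 6 - 10 = -4)
1/(107 + D(-4)) + p(-7)*(-31) = 1/(107 - 4) + (2*(-7))*(-31) = 1/103 - 14*(-31) = 1/103 + 434 = 44703/103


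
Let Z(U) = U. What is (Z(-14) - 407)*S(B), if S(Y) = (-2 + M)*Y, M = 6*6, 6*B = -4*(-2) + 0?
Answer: -57256/3 ≈ -19085.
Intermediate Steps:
B = 4/3 (B = (-4*(-2) + 0)/6 = (8 + 0)/6 = (1/6)*8 = 4/3 ≈ 1.3333)
M = 36
S(Y) = 34*Y (S(Y) = (-2 + 36)*Y = 34*Y)
(Z(-14) - 407)*S(B) = (-14 - 407)*(34*(4/3)) = -421*136/3 = -57256/3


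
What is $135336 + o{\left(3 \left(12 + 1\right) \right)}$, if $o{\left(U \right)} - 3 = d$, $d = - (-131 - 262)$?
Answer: $135732$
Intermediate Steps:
$d = 393$ ($d = - (-131 - 262) = \left(-1\right) \left(-393\right) = 393$)
$o{\left(U \right)} = 396$ ($o{\left(U \right)} = 3 + 393 = 396$)
$135336 + o{\left(3 \left(12 + 1\right) \right)} = 135336 + 396 = 135732$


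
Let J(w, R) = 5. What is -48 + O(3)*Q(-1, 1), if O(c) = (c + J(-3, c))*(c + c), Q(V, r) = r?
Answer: 0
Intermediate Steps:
O(c) = 2*c*(5 + c) (O(c) = (c + 5)*(c + c) = (5 + c)*(2*c) = 2*c*(5 + c))
-48 + O(3)*Q(-1, 1) = -48 + (2*3*(5 + 3))*1 = -48 + (2*3*8)*1 = -48 + 48*1 = -48 + 48 = 0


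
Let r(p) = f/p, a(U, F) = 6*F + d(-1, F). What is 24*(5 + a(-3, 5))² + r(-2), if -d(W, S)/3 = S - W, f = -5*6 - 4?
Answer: 6953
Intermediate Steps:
f = -34 (f = -30 - 4 = -34)
d(W, S) = -3*S + 3*W (d(W, S) = -3*(S - W) = -3*S + 3*W)
a(U, F) = -3 + 3*F (a(U, F) = 6*F + (-3*F + 3*(-1)) = 6*F + (-3*F - 3) = 6*F + (-3 - 3*F) = -3 + 3*F)
r(p) = -34/p
24*(5 + a(-3, 5))² + r(-2) = 24*(5 + (-3 + 3*5))² - 34/(-2) = 24*(5 + (-3 + 15))² - 34*(-½) = 24*(5 + 12)² + 17 = 24*17² + 17 = 24*289 + 17 = 6936 + 17 = 6953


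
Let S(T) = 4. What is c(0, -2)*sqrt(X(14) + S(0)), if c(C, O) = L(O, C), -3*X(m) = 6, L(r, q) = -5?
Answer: -5*sqrt(2) ≈ -7.0711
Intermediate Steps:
X(m) = -2 (X(m) = -1/3*6 = -2)
c(C, O) = -5
c(0, -2)*sqrt(X(14) + S(0)) = -5*sqrt(-2 + 4) = -5*sqrt(2)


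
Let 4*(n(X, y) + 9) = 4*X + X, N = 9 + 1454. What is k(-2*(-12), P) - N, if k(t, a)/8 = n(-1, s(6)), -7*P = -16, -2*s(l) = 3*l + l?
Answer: -1545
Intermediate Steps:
s(l) = -2*l (s(l) = -(3*l + l)/2 = -2*l)
N = 1463
P = 16/7 (P = -⅐*(-16) = 16/7 ≈ 2.2857)
n(X, y) = -9 + 5*X/4 (n(X, y) = -9 + (4*X + X)/4 = -9 + (5*X)/4 = -9 + 5*X/4)
k(t, a) = -82 (k(t, a) = 8*(-9 + (5/4)*(-1)) = 8*(-9 - 5/4) = 8*(-41/4) = -82)
k(-2*(-12), P) - N = -82 - 1*1463 = -82 - 1463 = -1545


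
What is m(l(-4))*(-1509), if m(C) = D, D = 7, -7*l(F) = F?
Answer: -10563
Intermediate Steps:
l(F) = -F/7
m(C) = 7
m(l(-4))*(-1509) = 7*(-1509) = -10563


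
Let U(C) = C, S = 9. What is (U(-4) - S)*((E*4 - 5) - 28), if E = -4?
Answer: 637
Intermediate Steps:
(U(-4) - S)*((E*4 - 5) - 28) = (-4 - 1*9)*((-4*4 - 5) - 28) = (-4 - 9)*((-16 - 5) - 28) = -13*(-21 - 28) = -13*(-49) = 637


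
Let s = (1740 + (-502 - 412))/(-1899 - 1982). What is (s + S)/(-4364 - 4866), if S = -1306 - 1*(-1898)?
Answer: -1148363/17910815 ≈ -0.064116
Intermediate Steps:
s = -826/3881 (s = (1740 - 914)/(-3881) = 826*(-1/3881) = -826/3881 ≈ -0.21283)
S = 592 (S = -1306 + 1898 = 592)
(s + S)/(-4364 - 4866) = (-826/3881 + 592)/(-4364 - 4866) = (2296726/3881)/(-9230) = (2296726/3881)*(-1/9230) = -1148363/17910815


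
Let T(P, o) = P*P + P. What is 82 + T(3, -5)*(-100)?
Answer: -1118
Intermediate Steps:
T(P, o) = P + P² (T(P, o) = P² + P = P + P²)
82 + T(3, -5)*(-100) = 82 + (3*(1 + 3))*(-100) = 82 + (3*4)*(-100) = 82 + 12*(-100) = 82 - 1200 = -1118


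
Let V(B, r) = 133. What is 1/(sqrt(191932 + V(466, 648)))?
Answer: sqrt(192065)/192065 ≈ 0.0022818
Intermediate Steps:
1/(sqrt(191932 + V(466, 648))) = 1/(sqrt(191932 + 133)) = 1/(sqrt(192065)) = sqrt(192065)/192065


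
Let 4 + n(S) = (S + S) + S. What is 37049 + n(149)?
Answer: 37492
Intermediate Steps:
n(S) = -4 + 3*S (n(S) = -4 + ((S + S) + S) = -4 + (2*S + S) = -4 + 3*S)
37049 + n(149) = 37049 + (-4 + 3*149) = 37049 + (-4 + 447) = 37049 + 443 = 37492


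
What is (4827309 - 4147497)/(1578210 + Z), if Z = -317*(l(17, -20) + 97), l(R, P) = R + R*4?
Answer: 169953/380129 ≈ 0.44709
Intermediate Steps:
l(R, P) = 5*R (l(R, P) = R + 4*R = 5*R)
Z = -57694 (Z = -317*(5*17 + 97) = -317*(85 + 97) = -317*182 = -57694)
(4827309 - 4147497)/(1578210 + Z) = (4827309 - 4147497)/(1578210 - 57694) = 679812/1520516 = 679812*(1/1520516) = 169953/380129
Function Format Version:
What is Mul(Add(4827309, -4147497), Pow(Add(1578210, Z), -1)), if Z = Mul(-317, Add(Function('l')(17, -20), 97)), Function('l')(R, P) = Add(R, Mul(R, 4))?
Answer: Rational(169953, 380129) ≈ 0.44709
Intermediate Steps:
Function('l')(R, P) = Mul(5, R) (Function('l')(R, P) = Add(R, Mul(4, R)) = Mul(5, R))
Z = -57694 (Z = Mul(-317, Add(Mul(5, 17), 97)) = Mul(-317, Add(85, 97)) = Mul(-317, 182) = -57694)
Mul(Add(4827309, -4147497), Pow(Add(1578210, Z), -1)) = Mul(Add(4827309, -4147497), Pow(Add(1578210, -57694), -1)) = Mul(679812, Pow(1520516, -1)) = Mul(679812, Rational(1, 1520516)) = Rational(169953, 380129)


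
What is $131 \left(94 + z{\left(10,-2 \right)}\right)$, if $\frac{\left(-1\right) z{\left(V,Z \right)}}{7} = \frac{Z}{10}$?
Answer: $\frac{62487}{5} \approx 12497.0$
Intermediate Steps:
$z{\left(V,Z \right)} = - \frac{7 Z}{10}$ ($z{\left(V,Z \right)} = - 7 \frac{Z}{10} = - \frac{7 Z}{10}$)
$131 \left(94 + z{\left(10,-2 \right)}\right) = 131 \left(94 - - \frac{7}{5}\right) = 131 \left(94 + \frac{7}{5}\right) = 131 \cdot \frac{477}{5} = \frac{62487}{5}$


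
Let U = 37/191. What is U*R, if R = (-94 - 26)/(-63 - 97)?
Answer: 111/764 ≈ 0.14529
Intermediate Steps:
R = ¾ (R = -120/(-160) = -120*(-1/160) = ¾ ≈ 0.75000)
U = 37/191 (U = 37*(1/191) = 37/191 ≈ 0.19372)
U*R = (37/191)*(¾) = 111/764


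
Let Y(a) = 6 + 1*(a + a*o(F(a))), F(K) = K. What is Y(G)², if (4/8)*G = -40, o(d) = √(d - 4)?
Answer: -532124 + 23680*I*√21 ≈ -5.3212e+5 + 1.0852e+5*I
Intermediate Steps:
o(d) = √(-4 + d)
G = -80 (G = 2*(-40) = -80)
Y(a) = 6 + a + a*√(-4 + a) (Y(a) = 6 + 1*(a + a*√(-4 + a)) = 6 + (a + a*√(-4 + a)) = 6 + a + a*√(-4 + a))
Y(G)² = (6 - 80 - 80*√(-4 - 80))² = (6 - 80 - 160*I*√21)² = (-74 - 160*I*√21)²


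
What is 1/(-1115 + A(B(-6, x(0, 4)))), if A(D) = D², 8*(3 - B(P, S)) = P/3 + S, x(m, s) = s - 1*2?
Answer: -1/1106 ≈ -0.00090416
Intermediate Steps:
x(m, s) = -2 + s (x(m, s) = s - 2 = -2 + s)
B(P, S) = 3 - S/8 - P/24 (B(P, S) = 3 - (P/3 + S)/8 = 3 - (S + P/3)/8 = 3 + (-S/8 - P/24) = 3 - S/8 - P/24)
1/(-1115 + A(B(-6, x(0, 4)))) = 1/(-1115 + (3 - (-2 + 4)/8 - 1/24*(-6))²) = 1/(-1115 + (3 - ⅛*2 + ¼)²) = 1/(-1115 + (3 - ¼ + ¼)²) = 1/(-1115 + 3²) = 1/(-1115 + 9) = 1/(-1106) = -1/1106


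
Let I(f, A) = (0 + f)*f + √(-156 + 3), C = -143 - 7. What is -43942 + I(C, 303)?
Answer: -21442 + 3*I*√17 ≈ -21442.0 + 12.369*I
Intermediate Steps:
C = -150
I(f, A) = f² + 3*I*√17 (I(f, A) = f*f + √(-153) = f² + 3*I*√17)
-43942 + I(C, 303) = -43942 + ((-150)² + 3*I*√17) = -43942 + (22500 + 3*I*√17) = -21442 + 3*I*√17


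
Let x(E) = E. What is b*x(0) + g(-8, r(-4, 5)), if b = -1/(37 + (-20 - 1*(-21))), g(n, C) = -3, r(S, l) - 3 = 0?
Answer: -3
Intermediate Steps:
r(S, l) = 3 (r(S, l) = 3 + 0 = 3)
b = -1/38 (b = -1/(37 + (-20 + 21)) = -1/(37 + 1) = -1/38 ≈ -0.026316)
b*x(0) + g(-8, r(-4, 5)) = -1/38*0 - 3 = 0 - 3 = -3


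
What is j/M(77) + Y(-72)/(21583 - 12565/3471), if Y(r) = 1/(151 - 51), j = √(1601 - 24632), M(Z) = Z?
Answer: 3471/7490202800 + 3*I*√2559/77 ≈ 4.6341e-7 + 1.9709*I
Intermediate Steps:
j = 3*I*√2559 (j = √(-23031) = 3*I*√2559 ≈ 151.76*I)
Y(r) = 1/100
j/M(77) + Y(-72)/(21583 - 12565/3471) = (3*I*√2559)/77 + 1/(100*(21583 - 12565/3471)) = (3*I*√2559)*(1/77) + 1/(100*(21583 - 12565*1/3471)) = 3*I*√2559/77 + 1/(100*(21583 - 12565/3471)) = 3*I*√2559/77 + 1/(100*(74902028/3471)) = 3*I*√2559/77 + (1/100)*(3471/74902028) = 3*I*√2559/77 + 3471/7490202800 = 3471/7490202800 + 3*I*√2559/77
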